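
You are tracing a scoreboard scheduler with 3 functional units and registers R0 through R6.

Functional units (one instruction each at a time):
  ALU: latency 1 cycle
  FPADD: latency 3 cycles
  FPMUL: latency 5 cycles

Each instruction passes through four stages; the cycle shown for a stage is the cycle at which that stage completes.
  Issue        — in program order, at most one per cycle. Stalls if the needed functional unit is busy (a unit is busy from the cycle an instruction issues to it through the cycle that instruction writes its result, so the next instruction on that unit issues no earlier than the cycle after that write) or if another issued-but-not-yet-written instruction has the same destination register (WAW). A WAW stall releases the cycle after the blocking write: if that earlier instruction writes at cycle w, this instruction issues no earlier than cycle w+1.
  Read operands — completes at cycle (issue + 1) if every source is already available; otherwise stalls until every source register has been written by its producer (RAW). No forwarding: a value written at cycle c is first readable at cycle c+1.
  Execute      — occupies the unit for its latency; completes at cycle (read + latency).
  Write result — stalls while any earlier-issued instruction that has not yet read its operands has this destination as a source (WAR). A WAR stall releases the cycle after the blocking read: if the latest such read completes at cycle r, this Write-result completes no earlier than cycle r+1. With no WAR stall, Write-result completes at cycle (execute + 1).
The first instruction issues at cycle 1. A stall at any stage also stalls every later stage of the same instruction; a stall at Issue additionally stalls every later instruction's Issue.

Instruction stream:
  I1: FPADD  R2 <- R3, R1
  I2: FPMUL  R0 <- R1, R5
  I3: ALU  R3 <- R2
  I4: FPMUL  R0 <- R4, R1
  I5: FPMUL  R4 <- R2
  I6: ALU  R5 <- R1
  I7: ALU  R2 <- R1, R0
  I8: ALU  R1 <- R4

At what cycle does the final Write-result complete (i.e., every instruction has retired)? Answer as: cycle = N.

c1: I1→FPADD
c2: I1 RO · I2→FPMUL
c3: I2 RO · I3→ALU
c5: I1 EX
c6: I1 WR R2
c7: I3 RO
c8: I2 EX · I3 EX
c9: I2 WR R0 · I3 WR R3
c10: I4→FPMUL
c11: I4 RO
c16: I4 EX
c17: I4 WR R0
c18: I5→FPMUL
c19: I5 RO · I6→ALU
c20: I6 RO
c21: I6 EX
c22: I6 WR R5
c23: I7→ALU
c24: I5 EX · I7 RO
c25: I5 WR R4 · I7 EX
c26: I7 WR R2
c27: I8→ALU
c28: I8 RO
c29: I8 EX
c30: I8 WR R1

cycle = 30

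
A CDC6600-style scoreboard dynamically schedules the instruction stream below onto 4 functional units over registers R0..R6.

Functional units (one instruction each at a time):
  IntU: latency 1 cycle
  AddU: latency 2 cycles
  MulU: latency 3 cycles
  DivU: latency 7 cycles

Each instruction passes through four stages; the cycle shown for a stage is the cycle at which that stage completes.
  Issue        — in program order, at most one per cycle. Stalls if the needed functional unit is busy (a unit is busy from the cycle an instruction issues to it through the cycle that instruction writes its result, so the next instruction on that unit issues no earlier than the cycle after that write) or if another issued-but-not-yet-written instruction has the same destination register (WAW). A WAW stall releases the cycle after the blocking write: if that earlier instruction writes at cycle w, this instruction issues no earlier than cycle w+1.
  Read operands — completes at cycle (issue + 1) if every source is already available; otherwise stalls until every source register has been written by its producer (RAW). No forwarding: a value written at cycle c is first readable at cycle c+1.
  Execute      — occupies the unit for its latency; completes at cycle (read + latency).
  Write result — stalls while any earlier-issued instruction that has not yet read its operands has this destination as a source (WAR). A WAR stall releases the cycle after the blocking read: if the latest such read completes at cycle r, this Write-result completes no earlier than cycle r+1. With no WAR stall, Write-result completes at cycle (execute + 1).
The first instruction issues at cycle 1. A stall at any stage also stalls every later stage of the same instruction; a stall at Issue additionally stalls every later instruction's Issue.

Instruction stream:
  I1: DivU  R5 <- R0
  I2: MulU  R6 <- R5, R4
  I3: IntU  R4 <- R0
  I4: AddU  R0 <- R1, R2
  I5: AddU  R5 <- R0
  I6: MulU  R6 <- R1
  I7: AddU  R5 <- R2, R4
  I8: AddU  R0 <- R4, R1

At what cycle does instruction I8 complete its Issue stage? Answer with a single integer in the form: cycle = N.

I1  is:1  ro:2  ex:9  wr:10
I2  is:2  ro:11  ex:14  wr:15  — RAW R5: wait I1 write@10
I3  is:3  ro:4  ex:5  wr:12  — WAR R4: wait I2 read@11
I4  is:4  ro:5  ex:7  wr:8
I5  is:11  ro:12  ex:14  wr:15  — WAW R5: wait I1 write@10
I6  is:16  ro:17  ex:20  wr:21  — struct: MulU busy until I2 writes@15
I7  is:17  ro:18  ex:20  wr:21
I8  is:22  ro:23  ex:25  wr:26  — struct: AddU busy until I7 writes@21

cycle = 22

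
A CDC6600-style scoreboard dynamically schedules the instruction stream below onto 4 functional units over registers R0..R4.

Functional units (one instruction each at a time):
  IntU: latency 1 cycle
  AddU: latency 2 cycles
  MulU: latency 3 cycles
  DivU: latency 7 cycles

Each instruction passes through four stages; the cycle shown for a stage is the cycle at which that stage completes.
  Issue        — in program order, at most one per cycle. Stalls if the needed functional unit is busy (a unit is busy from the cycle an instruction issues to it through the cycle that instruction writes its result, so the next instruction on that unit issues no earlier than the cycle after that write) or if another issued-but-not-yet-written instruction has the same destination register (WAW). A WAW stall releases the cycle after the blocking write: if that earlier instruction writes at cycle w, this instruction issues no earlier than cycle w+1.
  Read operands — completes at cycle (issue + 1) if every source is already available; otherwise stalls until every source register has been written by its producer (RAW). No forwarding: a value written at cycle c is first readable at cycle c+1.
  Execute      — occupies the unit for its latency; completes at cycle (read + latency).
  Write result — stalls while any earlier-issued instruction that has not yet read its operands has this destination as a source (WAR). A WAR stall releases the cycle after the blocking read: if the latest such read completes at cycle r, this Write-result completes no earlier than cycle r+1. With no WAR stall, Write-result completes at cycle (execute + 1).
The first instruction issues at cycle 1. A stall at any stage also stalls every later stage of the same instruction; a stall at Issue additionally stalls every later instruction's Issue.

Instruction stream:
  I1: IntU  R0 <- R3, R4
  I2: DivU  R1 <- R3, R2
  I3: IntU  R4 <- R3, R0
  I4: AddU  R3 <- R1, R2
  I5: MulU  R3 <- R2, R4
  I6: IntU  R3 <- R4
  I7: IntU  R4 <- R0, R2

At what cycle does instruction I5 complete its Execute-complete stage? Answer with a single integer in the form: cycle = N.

  I1 | 1 | 2 | 3 | 4
  I2 | 2 | 3 | 10 | 11
  I3 | 5 | 6 | 7 | 8   struct: IntU busy until I1 writes@4
  I4 | 6 | 12 | 14 | 15   RAW R1: wait I2 write@11
  I5 | 16 | 17 | 20 | 21   WAW R3: wait I4 write@15
  I6 | 22 | 23 | 24 | 25   WAW R3: wait I5 write@21
  I7 | 26 | 27 | 28 | 29   struct: IntU busy until I6 writes@25

cycle = 20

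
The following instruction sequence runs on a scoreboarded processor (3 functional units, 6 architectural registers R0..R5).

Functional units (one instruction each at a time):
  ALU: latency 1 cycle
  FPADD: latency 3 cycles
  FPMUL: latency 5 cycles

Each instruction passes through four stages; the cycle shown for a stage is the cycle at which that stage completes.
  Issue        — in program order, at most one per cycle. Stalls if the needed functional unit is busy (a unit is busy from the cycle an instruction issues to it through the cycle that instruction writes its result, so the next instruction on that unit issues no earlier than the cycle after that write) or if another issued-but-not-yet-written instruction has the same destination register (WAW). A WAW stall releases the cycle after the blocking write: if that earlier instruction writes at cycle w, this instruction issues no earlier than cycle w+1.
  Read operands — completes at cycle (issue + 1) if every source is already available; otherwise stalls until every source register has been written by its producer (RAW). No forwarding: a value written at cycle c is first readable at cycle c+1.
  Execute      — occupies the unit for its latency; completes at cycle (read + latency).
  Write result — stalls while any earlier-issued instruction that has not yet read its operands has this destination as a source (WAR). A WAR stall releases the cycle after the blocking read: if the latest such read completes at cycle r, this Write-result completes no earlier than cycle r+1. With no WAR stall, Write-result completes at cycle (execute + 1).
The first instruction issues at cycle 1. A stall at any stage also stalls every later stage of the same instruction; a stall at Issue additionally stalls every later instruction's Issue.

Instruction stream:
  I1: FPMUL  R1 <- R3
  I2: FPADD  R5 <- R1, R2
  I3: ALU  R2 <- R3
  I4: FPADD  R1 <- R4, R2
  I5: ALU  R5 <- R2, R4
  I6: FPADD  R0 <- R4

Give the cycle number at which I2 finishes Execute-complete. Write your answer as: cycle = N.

cycle = 12

cycle 1: I1 dispatched to FPMUL
cycle 2: I1 operands ready | I2 dispatched to FPADD
cycle 3: I3 dispatched to ALU
cycle 4: I3 operands ready
cycle 5: I3 complete
cycle 7: I1 complete
cycle 8: R1←I1
cycle 9: I2 operands ready
cycle 10: R2←I3
cycle 12: I2 complete
cycle 13: R5←I2
cycle 14: I4 dispatched to FPADD
cycle 15: I4 operands ready | I5 dispatched to ALU
cycle 16: I5 operands ready
cycle 17: I5 complete
cycle 18: I4 complete | R5←I5
cycle 19: R1←I4
cycle 20: I6 dispatched to FPADD
cycle 21: I6 operands ready
cycle 24: I6 complete
cycle 25: R0←I6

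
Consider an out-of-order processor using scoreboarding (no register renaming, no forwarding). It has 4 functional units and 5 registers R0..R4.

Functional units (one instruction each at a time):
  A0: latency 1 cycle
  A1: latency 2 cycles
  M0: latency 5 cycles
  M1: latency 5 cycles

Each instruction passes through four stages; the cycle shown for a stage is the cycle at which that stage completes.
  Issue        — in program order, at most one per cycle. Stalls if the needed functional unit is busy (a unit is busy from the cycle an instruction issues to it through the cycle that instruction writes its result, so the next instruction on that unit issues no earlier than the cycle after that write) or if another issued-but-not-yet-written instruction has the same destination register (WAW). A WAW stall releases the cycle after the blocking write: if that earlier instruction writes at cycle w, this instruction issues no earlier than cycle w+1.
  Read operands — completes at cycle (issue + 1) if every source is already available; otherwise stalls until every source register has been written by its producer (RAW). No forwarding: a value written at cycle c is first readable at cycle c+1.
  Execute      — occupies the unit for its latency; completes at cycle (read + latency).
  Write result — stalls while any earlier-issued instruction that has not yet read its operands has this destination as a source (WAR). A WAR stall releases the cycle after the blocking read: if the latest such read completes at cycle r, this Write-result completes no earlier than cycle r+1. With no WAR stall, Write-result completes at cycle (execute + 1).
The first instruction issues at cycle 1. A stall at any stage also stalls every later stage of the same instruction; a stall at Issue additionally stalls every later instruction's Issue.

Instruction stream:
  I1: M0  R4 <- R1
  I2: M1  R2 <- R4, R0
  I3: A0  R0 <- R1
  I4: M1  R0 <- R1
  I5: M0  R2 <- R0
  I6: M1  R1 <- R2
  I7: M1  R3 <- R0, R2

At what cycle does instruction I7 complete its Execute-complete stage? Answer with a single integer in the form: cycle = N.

1) issue 1, read 2, done 7, write 8
2) issue 2, read 9, done 14, write 15  <RAW R4: wait I1 write@8>
3) issue 3, read 4, done 5, write 10  <WAR R0: wait I2 read@9>
4) issue 16, read 17, done 22, write 23  <struct: M1 busy until I2 writes@15>
5) issue 17, read 24, done 29, write 30  <RAW R0: wait I4 write@23>
6) issue 24, read 31, done 36, write 37  <struct: M1 busy until I4 writes@23 / RAW R2: wait I5 write@30>
7) issue 38, read 39, done 44, write 45  <struct: M1 busy until I6 writes@37>

cycle = 44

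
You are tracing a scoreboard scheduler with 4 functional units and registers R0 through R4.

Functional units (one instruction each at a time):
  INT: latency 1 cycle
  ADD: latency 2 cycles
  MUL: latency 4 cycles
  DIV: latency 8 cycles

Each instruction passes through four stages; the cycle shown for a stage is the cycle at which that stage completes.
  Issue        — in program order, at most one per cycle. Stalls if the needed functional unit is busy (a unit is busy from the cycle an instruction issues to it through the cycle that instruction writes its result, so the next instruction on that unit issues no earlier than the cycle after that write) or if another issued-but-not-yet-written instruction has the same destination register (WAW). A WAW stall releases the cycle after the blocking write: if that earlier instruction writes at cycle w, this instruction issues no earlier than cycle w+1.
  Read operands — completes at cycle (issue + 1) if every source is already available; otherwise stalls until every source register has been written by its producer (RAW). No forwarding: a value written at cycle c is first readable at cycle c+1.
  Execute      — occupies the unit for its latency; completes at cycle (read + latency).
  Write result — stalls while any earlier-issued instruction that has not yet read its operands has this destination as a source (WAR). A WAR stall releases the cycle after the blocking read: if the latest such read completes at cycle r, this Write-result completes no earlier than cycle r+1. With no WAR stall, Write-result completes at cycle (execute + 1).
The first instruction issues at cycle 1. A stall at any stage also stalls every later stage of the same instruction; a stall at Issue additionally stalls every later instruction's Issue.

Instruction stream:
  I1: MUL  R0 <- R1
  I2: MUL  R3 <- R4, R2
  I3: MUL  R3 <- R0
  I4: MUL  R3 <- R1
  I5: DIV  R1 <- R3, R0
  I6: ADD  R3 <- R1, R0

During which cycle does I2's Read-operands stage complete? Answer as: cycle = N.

cycle = 9

I1: IS=1 RO=2 EX=6 WR=7
I2: IS=8 RO=9 EX=13 WR=14  [struct: MUL busy until I1 writes@7]
I3: IS=15 RO=16 EX=20 WR=21  [struct: MUL busy until I2 writes@14]
I4: IS=22 RO=23 EX=27 WR=28  [struct: MUL busy until I3 writes@21]
I5: IS=23 RO=29 EX=37 WR=38  [RAW R3: wait I4 write@28]
I6: IS=29 RO=39 EX=41 WR=42  [WAW R3: wait I4 write@28; RAW R1: wait I5 write@38]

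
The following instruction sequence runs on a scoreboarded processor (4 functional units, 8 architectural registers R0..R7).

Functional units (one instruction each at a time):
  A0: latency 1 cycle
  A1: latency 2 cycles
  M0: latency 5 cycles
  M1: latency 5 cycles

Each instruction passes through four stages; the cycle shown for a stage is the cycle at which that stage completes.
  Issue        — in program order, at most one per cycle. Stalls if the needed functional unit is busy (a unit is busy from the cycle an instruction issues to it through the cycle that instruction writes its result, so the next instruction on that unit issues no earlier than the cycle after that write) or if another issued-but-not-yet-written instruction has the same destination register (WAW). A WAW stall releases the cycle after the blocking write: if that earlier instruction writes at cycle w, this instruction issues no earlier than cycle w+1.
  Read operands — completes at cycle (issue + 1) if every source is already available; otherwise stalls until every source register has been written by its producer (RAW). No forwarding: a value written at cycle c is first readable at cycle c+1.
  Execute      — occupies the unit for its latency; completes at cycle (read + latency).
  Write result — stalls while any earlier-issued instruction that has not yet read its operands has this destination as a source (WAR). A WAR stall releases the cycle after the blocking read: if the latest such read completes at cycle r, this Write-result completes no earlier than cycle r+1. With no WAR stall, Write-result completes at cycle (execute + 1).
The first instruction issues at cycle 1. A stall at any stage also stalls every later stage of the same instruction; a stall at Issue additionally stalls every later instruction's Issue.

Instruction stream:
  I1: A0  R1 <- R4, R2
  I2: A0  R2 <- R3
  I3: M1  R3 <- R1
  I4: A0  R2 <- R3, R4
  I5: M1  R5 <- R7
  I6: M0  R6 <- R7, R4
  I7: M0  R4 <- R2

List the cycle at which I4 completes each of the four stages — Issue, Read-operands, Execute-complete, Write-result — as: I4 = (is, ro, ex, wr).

I1: IS=1 RO=2 EX=3 WR=4
I2: IS=5 RO=6 EX=7 WR=8  [struct: A0 busy until I1 writes@4]
I3: IS=6 RO=7 EX=12 WR=13
I4: IS=9 RO=14 EX=15 WR=16  [struct: A0 busy until I2 writes@8; RAW R3: wait I3 write@13]
I5: IS=14 RO=15 EX=20 WR=21  [struct: M1 busy until I3 writes@13]
I6: IS=15 RO=16 EX=21 WR=22
I7: IS=23 RO=24 EX=29 WR=30  [struct: M0 busy until I6 writes@22]

I4 = (9, 14, 15, 16)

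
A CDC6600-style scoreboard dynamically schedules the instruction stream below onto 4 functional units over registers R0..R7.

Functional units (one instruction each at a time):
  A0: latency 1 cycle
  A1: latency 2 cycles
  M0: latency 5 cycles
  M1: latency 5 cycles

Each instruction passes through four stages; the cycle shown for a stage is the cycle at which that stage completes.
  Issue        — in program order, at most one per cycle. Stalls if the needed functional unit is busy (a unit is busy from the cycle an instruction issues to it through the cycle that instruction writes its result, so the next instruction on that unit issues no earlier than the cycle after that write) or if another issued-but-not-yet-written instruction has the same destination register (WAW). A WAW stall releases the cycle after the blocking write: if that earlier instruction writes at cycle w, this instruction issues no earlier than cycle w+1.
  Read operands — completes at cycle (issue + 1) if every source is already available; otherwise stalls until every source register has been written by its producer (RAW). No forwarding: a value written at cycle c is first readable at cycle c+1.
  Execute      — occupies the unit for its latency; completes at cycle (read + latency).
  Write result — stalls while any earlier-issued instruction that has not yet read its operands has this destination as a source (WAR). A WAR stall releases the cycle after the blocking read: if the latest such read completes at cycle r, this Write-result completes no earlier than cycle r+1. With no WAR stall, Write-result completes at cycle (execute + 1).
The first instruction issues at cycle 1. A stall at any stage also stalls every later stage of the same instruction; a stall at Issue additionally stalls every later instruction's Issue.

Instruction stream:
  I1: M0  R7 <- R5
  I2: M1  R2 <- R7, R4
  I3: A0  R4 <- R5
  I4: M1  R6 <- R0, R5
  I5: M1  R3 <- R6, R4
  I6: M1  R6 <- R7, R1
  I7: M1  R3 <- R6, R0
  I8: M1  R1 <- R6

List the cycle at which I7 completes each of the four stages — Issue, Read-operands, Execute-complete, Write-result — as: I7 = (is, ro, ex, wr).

I7 = (40, 41, 46, 47)

1) issue 1, read 2, done 7, write 8
2) issue 2, read 9, done 14, write 15  <RAW R7: wait I1 write@8>
3) issue 3, read 4, done 5, write 10  <WAR R4: wait I2 read@9>
4) issue 16, read 17, done 22, write 23  <struct: M1 busy until I2 writes@15>
5) issue 24, read 25, done 30, write 31  <struct: M1 busy until I4 writes@23>
6) issue 32, read 33, done 38, write 39  <struct: M1 busy until I5 writes@31>
7) issue 40, read 41, done 46, write 47  <struct: M1 busy until I6 writes@39>
8) issue 48, read 49, done 54, write 55  <struct: M1 busy until I7 writes@47>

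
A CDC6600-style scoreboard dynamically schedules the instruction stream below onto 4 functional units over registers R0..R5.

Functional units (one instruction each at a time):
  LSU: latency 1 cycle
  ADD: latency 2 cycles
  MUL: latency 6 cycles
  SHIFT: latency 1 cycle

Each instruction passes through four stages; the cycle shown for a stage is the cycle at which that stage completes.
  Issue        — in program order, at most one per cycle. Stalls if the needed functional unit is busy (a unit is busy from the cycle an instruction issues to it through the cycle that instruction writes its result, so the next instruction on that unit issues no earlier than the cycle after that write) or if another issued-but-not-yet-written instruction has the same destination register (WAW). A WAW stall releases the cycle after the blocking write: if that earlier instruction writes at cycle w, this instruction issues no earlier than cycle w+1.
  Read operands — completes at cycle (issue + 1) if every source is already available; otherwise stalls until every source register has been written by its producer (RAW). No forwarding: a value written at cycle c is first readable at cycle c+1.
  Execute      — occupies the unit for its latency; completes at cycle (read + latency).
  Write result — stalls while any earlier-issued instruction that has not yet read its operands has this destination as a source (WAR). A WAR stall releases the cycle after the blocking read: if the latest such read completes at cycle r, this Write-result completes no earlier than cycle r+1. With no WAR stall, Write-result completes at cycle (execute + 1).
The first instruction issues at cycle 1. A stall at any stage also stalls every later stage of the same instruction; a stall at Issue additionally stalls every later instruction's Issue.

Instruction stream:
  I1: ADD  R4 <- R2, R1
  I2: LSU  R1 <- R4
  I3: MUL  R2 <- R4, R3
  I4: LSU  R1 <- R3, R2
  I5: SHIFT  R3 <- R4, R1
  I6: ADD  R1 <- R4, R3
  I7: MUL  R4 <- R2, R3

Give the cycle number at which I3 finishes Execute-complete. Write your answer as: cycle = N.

cycle = 12

I1 -> (1, 2, 4, 5)
I2 -> (2, 6, 7, 8)  // RAW R4: wait I1 write@5
I3 -> (3, 6, 12, 13)  // RAW R4: wait I1 write@5
I4 -> (9, 14, 15, 16)  // struct: LSU busy until I2 writes@8, RAW R2: wait I3 write@13
I5 -> (10, 17, 18, 19)  // RAW R1: wait I4 write@16
I6 -> (17, 20, 22, 23)  // WAW R1: wait I4 write@16, RAW R3: wait I5 write@19
I7 -> (18, 20, 26, 27)  // RAW R3: wait I5 write@19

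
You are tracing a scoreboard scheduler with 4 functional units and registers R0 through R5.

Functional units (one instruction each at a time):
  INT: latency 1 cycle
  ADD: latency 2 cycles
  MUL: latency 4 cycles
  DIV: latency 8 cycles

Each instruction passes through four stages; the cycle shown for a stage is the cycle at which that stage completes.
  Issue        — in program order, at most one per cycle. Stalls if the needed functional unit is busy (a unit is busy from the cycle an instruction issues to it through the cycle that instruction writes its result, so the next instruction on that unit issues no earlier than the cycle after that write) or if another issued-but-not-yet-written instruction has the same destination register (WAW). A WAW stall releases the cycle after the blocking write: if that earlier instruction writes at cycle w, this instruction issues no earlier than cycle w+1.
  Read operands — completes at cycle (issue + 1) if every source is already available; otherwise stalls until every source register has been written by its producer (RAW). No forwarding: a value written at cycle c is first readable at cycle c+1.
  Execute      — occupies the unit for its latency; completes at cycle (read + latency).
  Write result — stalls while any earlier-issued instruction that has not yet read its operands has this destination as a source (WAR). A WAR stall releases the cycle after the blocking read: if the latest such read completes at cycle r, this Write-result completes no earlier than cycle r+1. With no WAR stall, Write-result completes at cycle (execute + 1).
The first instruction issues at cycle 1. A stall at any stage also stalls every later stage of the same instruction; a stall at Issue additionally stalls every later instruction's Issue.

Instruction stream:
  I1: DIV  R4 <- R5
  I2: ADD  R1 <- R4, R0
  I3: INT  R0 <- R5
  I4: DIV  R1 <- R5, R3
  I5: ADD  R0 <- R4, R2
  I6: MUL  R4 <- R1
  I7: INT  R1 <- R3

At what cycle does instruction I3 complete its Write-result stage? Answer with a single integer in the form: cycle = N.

cycle = 13

I1: IS=1 RO=2 EX=10 WR=11
I2: IS=2 RO=12 EX=14 WR=15  [RAW R4: wait I1 write@11]
I3: IS=3 RO=4 EX=5 WR=13  [WAR R0: wait I2 read@12]
I4: IS=16 RO=17 EX=25 WR=26  [WAW R1: wait I2 write@15]
I5: IS=17 RO=18 EX=20 WR=21
I6: IS=18 RO=27 EX=31 WR=32  [RAW R1: wait I4 write@26]
I7: IS=27 RO=28 EX=29 WR=30  [WAW R1: wait I4 write@26]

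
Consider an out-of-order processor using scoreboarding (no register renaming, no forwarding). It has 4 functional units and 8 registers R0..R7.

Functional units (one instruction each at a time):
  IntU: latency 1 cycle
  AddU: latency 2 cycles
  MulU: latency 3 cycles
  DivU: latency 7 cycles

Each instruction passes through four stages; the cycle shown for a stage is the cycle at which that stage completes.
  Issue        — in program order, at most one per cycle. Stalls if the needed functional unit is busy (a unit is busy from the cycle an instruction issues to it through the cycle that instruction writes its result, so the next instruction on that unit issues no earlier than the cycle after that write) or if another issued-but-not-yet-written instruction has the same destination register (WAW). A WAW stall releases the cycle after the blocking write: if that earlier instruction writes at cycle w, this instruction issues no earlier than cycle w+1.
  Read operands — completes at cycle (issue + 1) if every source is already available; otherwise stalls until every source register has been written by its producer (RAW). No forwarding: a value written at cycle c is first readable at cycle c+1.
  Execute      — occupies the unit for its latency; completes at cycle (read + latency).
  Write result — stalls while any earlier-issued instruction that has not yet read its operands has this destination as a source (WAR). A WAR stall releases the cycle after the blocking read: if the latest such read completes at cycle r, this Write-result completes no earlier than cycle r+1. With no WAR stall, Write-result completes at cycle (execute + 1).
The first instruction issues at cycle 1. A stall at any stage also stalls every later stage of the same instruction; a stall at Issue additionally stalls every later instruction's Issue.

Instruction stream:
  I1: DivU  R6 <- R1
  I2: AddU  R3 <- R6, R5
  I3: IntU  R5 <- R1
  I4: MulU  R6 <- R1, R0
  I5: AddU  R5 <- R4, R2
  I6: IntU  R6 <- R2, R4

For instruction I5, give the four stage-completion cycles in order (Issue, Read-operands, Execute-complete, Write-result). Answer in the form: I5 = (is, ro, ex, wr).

I5 = (15, 16, 18, 19)

[1] I1 issues→DivU
[2] I1 reads · I2 issues→AddU
[3] I3 issues→IntU
[4] I3 reads
[5] I3 exec-done
[9] I1 exec-done
[10] I1 writes R6
[11] I2 reads · I4 issues→MulU
[12] I3 writes R5 · I4 reads
[13] I2 exec-done
[14] I2 writes R3
[15] I4 exec-done · I5 issues→AddU
[16] I4 writes R6 · I5 reads
[17] I6 issues→IntU
[18] I5 exec-done · I6 reads
[19] I5 writes R5 · I6 exec-done
[20] I6 writes R6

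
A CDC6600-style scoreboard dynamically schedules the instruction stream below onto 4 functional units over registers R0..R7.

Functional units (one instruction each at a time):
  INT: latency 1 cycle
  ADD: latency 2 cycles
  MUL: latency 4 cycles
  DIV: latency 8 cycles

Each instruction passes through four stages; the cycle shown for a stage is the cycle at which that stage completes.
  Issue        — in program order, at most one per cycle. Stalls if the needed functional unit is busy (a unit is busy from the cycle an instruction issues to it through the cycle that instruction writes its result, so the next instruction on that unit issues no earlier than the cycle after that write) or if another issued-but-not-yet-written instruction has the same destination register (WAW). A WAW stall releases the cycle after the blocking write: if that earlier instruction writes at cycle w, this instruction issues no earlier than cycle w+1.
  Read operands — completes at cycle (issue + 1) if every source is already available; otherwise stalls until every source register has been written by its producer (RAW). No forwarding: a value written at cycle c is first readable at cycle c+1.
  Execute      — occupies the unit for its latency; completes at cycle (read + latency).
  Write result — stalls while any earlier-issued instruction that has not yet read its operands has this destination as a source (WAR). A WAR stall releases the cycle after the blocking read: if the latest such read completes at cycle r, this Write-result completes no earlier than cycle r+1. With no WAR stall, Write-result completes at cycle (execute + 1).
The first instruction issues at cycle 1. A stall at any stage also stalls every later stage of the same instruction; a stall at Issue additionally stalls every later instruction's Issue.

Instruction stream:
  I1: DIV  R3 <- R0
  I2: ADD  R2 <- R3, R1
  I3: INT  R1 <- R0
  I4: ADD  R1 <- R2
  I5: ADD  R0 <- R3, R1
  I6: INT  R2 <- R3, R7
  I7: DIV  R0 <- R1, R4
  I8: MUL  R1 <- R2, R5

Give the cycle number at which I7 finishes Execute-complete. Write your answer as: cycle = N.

cycle = 35

  I1 | 1 | 2 | 10 | 11
  I2 | 2 | 12 | 14 | 15   RAW R3: wait I1 write@11
  I3 | 3 | 4 | 5 | 13   WAR R1: wait I2 read@12
  I4 | 16 | 17 | 19 | 20   struct: ADD busy until I2 writes@15
  I5 | 21 | 22 | 24 | 25   struct: ADD busy until I4 writes@20
  I6 | 22 | 23 | 24 | 25
  I7 | 26 | 27 | 35 | 36   WAW R0: wait I5 write@25
  I8 | 27 | 28 | 32 | 33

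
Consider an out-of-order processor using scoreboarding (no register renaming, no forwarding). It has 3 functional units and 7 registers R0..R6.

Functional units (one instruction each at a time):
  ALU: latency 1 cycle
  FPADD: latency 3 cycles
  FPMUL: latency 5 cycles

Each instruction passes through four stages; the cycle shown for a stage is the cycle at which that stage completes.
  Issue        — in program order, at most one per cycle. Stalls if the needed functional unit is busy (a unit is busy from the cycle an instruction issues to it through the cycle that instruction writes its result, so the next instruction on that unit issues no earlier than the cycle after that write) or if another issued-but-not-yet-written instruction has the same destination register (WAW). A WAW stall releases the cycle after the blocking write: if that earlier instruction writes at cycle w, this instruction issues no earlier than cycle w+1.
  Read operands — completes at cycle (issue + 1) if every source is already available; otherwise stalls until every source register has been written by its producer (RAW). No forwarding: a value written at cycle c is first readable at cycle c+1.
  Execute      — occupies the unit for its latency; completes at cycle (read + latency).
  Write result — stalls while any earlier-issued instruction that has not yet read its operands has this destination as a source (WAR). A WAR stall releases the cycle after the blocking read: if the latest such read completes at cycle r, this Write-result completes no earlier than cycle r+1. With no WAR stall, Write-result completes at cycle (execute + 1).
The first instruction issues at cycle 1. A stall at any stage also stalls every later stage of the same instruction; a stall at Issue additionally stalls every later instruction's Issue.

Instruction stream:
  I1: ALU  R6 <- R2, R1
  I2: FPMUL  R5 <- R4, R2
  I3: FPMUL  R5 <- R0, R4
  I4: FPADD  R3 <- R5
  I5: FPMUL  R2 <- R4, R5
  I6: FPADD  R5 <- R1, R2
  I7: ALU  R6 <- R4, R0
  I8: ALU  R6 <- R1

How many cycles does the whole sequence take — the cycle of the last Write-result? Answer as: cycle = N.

c1: issue I1 (ALU)
c2: I1 read-ops | issue I2 (FPMUL)
c3: I1 finished on ALU | I2 read-ops
c4: I1→R6
c8: I2 finished on FPMUL
c9: I2→R5
c10: issue I3 (FPMUL)
c11: I3 read-ops | issue I4 (FPADD)
c16: I3 finished on FPMUL
c17: I3→R5
c18: I4 read-ops | issue I5 (FPMUL)
c19: I5 read-ops
c21: I4 finished on FPADD
c22: I4→R3
c23: issue I6 (FPADD)
c24: I5 finished on FPMUL | issue I7 (ALU)
c25: I5→R2 | I7 read-ops
c26: I6 read-ops | I7 finished on ALU
c27: I7→R6
c28: issue I8 (ALU)
c29: I6 finished on FPADD | I8 read-ops
c30: I6→R5 | I8 finished on ALU
c31: I8→R6

cycle = 31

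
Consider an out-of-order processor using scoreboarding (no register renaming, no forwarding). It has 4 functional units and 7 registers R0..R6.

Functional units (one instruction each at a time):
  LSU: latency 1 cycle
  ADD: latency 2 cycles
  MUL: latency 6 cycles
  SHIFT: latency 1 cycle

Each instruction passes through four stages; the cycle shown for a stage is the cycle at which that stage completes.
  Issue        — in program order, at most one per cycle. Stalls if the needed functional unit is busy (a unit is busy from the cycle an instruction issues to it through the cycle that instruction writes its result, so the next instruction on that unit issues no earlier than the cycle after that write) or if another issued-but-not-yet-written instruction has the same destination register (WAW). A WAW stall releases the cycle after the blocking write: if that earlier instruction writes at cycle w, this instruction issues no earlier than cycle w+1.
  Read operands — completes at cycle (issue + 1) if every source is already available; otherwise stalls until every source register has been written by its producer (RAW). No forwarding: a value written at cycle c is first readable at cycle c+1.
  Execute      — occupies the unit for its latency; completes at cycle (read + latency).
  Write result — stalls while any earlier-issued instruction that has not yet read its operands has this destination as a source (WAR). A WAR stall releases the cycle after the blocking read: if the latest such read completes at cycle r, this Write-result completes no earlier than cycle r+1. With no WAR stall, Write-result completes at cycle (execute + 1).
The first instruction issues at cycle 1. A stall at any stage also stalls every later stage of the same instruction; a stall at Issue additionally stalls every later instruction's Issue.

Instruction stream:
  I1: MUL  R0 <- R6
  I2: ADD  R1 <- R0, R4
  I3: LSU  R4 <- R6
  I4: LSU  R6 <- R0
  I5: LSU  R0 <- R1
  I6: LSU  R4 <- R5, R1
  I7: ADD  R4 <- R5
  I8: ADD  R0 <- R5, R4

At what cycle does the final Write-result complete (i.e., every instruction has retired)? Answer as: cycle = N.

cycle = 33

t=1  issue I1 (MUL)
t=2  I1 read-ops | issue I2 (ADD)
t=3  issue I3 (LSU)
t=4  I3 read-ops
t=5  I3 finished on LSU
t=8  I1 finished on MUL
t=9  I1→R0
t=10  I2 read-ops
t=11  I3→R4
t=12  I2 finished on ADD | issue I4 (LSU)
t=13  I2→R1 | I4 read-ops
t=14  I4 finished on LSU
t=15  I4→R6
t=16  issue I5 (LSU)
t=17  I5 read-ops
t=18  I5 finished on LSU
t=19  I5→R0
t=20  issue I6 (LSU)
t=21  I6 read-ops
t=22  I6 finished on LSU
t=23  I6→R4
t=24  issue I7 (ADD)
t=25  I7 read-ops
t=27  I7 finished on ADD
t=28  I7→R4
t=29  issue I8 (ADD)
t=30  I8 read-ops
t=32  I8 finished on ADD
t=33  I8→R0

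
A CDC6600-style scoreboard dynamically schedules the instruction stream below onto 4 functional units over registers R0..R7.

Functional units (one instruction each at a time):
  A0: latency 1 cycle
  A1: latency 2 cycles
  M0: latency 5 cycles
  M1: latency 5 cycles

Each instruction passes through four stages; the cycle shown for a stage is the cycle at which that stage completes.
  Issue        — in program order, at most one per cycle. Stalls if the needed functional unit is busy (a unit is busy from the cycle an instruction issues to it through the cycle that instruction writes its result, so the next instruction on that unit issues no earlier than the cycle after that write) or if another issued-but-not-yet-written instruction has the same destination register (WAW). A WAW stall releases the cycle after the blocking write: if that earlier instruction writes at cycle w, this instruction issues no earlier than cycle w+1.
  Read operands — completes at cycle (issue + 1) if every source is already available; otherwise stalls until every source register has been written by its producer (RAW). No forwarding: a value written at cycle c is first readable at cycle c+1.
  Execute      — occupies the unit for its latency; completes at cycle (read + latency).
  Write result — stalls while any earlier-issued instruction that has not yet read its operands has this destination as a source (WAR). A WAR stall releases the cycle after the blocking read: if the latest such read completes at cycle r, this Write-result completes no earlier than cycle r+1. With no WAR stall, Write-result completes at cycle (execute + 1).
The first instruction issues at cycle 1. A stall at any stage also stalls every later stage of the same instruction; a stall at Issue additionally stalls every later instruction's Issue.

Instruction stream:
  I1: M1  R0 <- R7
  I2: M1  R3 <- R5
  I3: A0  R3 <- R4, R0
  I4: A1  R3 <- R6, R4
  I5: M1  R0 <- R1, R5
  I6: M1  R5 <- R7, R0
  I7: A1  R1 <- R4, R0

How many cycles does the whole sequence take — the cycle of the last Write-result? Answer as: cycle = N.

  I1 | 1 | 2 | 7 | 8
  I2 | 9 | 10 | 15 | 16   struct: M1 busy until I1 writes@8
  I3 | 17 | 18 | 19 | 20   WAW R3: wait I2 write@16
  I4 | 21 | 22 | 24 | 25   WAW R3: wait I3 write@20
  I5 | 22 | 23 | 28 | 29
  I6 | 30 | 31 | 36 | 37   struct: M1 busy until I5 writes@29
  I7 | 31 | 32 | 34 | 35

cycle = 37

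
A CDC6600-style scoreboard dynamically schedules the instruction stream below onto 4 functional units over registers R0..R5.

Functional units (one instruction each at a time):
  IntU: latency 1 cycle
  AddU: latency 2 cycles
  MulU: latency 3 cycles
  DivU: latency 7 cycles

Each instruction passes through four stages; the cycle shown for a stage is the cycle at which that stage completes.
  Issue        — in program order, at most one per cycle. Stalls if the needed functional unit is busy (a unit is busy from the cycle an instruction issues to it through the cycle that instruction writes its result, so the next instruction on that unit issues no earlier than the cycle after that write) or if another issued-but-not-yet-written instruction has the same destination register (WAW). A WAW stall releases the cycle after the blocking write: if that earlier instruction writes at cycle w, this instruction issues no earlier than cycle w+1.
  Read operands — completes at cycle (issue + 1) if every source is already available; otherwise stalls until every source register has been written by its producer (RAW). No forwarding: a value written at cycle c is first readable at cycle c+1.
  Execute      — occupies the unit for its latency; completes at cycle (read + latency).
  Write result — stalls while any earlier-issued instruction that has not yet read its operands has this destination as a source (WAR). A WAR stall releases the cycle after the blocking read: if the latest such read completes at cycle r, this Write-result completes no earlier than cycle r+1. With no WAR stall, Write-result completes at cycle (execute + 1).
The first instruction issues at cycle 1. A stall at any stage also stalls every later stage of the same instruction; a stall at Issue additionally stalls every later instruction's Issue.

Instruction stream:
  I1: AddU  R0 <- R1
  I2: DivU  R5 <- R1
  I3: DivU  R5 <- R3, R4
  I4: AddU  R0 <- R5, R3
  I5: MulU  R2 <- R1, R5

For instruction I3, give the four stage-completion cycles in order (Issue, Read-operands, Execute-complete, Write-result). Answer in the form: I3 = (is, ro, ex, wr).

c1: I1→AddU
c2: I1 RO; I2→DivU
c3: I2 RO
c4: I1 EX
c5: I1 WR R0
c10: I2 EX
c11: I2 WR R5
c12: I3→DivU
c13: I3 RO; I4→AddU
c14: I5→MulU
c20: I3 EX
c21: I3 WR R5
c22: I4 RO; I5 RO
c24: I4 EX
c25: I4 WR R0; I5 EX
c26: I5 WR R2

I3 = (12, 13, 20, 21)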